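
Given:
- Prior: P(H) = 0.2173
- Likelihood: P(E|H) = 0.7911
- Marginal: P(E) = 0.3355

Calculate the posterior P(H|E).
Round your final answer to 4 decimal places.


Using Bayes' theorem:

P(H|E) = P(E|H) × P(H) / P(E)
       = 0.7911 × 0.2173 / 0.3355
       = 0.17190603 / 0.3355
       = 0.5124

The evidence strengthens our belief in H.
Prior: 0.2173 → Posterior: 0.5124


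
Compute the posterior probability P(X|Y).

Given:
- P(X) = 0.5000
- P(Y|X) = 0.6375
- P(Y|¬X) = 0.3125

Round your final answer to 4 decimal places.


Bayes' theorem: P(X|Y) = P(Y|X) × P(X) / P(Y)

Step 1: Calculate P(Y) using law of total probability
P(Y) = P(Y|X)P(X) + P(Y|¬X)P(¬X)
     = 0.6375 × 0.5000 + 0.3125 × 0.5000
     = 0.31875000 + 0.15625000
     = 0.47500000

Step 2: Apply Bayes' theorem
P(X|Y) = P(Y|X) × P(X) / P(Y)
       = 0.31875000 / 0.47500000
       = 0.6711


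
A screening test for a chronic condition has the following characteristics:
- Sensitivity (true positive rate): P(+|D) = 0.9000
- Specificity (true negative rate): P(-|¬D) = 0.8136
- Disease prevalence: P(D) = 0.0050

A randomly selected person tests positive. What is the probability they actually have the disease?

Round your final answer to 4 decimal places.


Let D = has disease, + = positive test

Given:
- P(D) = 0.0050 (prevalence)
- P(+|D) = 0.9000 (sensitivity)
- P(-|¬D) = 0.8136 (specificity)
- P(+|¬D) = 0.1864 (false positive rate = 1 - specificity)

Step 1: Find P(+)
P(+) = P(+|D)P(D) + P(+|¬D)P(¬D)
     = 0.9000 × 0.0050 + 0.1864 × 0.9950
     = 0.00450000 + 0.18546800
     = 0.18996800

Step 2: Apply Bayes' theorem for P(D|+)
P(D|+) = P(+|D)P(D) / P(+)
       = 0.00450000 / 0.18996800
       = 0.0237


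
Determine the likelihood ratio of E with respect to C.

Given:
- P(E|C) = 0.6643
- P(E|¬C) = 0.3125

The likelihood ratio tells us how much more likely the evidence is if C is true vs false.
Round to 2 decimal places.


Likelihood Ratio (LR) = P(E|C) / P(E|¬C)

LR = 0.6643 / 0.3125
   = 2.13

The evidence is 2.13 times more likely if C is true than if C is false.
Because LR exceeds 1, E is evidence for C.


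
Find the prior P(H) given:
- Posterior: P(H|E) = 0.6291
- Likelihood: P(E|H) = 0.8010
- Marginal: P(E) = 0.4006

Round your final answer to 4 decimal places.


From Bayes' theorem: P(H|E) = P(E|H) × P(H) / P(E)

Rearranging for P(H):
P(H) = P(H|E) × P(E) / P(E|H)
     = 0.6291 × 0.4006 / 0.8010
     = 0.25201746 / 0.8010
     = 0.3146


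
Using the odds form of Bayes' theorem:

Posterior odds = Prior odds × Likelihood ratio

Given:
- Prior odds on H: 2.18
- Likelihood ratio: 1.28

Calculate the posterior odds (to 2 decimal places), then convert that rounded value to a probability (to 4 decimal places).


Step 1: Calculate posterior odds
Posterior odds = Prior odds × LR
               = 2.18 × 1.28
               = 2.79

Step 2: Convert to probability
P(H|E) = Posterior odds / (1 + Posterior odds)
       = 2.79 / (1 + 2.79)
       = 2.79 / 3.79
       = 0.7361

The evidence increased P(H) from 0.6855 to 0.7361.


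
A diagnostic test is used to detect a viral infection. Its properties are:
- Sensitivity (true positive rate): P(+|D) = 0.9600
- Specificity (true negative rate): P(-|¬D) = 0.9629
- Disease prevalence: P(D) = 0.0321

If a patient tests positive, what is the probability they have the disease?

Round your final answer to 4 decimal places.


Let D = has disease, + = positive test

Given:
- P(D) = 0.0321 (prevalence)
- P(+|D) = 0.9600 (sensitivity)
- P(-|¬D) = 0.9629 (specificity)
- P(+|¬D) = 0.0371 (false positive rate = 1 - specificity)

Step 1: Find P(+)
P(+) = P(+|D)P(D) + P(+|¬D)P(¬D)
     = 0.9600 × 0.0321 + 0.0371 × 0.9679
     = 0.03081600 + 0.03590909
     = 0.06672509

Step 2: Apply Bayes' theorem for P(D|+)
P(D|+) = P(+|D)P(D) / P(+)
       = 0.03081600 / 0.06672509
       = 0.4618


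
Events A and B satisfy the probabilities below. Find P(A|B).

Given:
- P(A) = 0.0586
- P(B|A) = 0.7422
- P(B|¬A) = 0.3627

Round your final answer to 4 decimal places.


Bayes' theorem: P(A|B) = P(B|A) × P(A) / P(B)

Step 1: Calculate P(B) using law of total probability
P(B) = P(B|A)P(A) + P(B|¬A)P(¬A)
     = 0.7422 × 0.0586 + 0.3627 × 0.9414
     = 0.04349292 + 0.34144578
     = 0.38493870

Step 2: Apply Bayes' theorem
P(A|B) = P(B|A) × P(A) / P(B)
       = 0.04349292 / 0.38493870
       = 0.1130


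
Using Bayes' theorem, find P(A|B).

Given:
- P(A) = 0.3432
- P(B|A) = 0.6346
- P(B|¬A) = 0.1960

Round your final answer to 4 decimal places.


Bayes' theorem: P(A|B) = P(B|A) × P(A) / P(B)

Step 1: Calculate P(B) using law of total probability
P(B) = P(B|A)P(A) + P(B|¬A)P(¬A)
     = 0.6346 × 0.3432 + 0.1960 × 0.6568
     = 0.21779472 + 0.12873280
     = 0.34652752

Step 2: Apply Bayes' theorem
P(A|B) = P(B|A) × P(A) / P(B)
       = 0.21779472 / 0.34652752
       = 0.6285


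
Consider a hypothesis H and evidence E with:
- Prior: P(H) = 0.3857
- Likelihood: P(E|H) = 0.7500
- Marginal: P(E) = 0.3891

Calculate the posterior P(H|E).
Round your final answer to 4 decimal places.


Using Bayes' theorem:

P(H|E) = P(E|H) × P(H) / P(E)
       = 0.7500 × 0.3857 / 0.3891
       = 0.28927500 / 0.3891
       = 0.7434

The evidence strengthens our belief in H.
Prior: 0.3857 → Posterior: 0.7434


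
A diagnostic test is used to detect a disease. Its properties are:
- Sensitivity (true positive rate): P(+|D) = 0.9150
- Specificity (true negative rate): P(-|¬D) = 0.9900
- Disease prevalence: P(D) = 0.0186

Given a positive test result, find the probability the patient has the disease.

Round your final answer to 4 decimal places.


Let D = has disease, + = positive test

Given:
- P(D) = 0.0186 (prevalence)
- P(+|D) = 0.9150 (sensitivity)
- P(-|¬D) = 0.9900 (specificity)
- P(+|¬D) = 0.0100 (false positive rate = 1 - specificity)

Step 1: Find P(+)
P(+) = P(+|D)P(D) + P(+|¬D)P(¬D)
     = 0.9150 × 0.0186 + 0.0100 × 0.9814
     = 0.01701900 + 0.00981400
     = 0.02683300

Step 2: Apply Bayes' theorem for P(D|+)
P(D|+) = P(+|D)P(D) / P(+)
       = 0.01701900 / 0.02683300
       = 0.6343


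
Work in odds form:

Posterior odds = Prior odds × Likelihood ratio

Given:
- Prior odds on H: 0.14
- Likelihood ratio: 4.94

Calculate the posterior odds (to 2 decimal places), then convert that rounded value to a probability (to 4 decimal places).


Step 1: Calculate posterior odds
Posterior odds = Prior odds × LR
               = 0.14 × 4.94
               = 0.69

Step 2: Convert to probability
P(H|E) = Posterior odds / (1 + Posterior odds)
       = 0.69 / (1 + 0.69)
       = 0.69 / 1.69
       = 0.4083

The evidence increased P(H) from 0.1228 to 0.4083.


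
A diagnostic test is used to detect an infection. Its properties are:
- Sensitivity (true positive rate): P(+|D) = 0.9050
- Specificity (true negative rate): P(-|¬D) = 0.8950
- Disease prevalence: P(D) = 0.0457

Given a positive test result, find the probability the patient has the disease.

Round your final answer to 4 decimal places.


Let D = has disease, + = positive test

Given:
- P(D) = 0.0457 (prevalence)
- P(+|D) = 0.9050 (sensitivity)
- P(-|¬D) = 0.8950 (specificity)
- P(+|¬D) = 0.1050 (false positive rate = 1 - specificity)

Step 1: Find P(+)
P(+) = P(+|D)P(D) + P(+|¬D)P(¬D)
     = 0.9050 × 0.0457 + 0.1050 × 0.9543
     = 0.04135850 + 0.10020150
     = 0.14156000

Step 2: Apply Bayes' theorem for P(D|+)
P(D|+) = P(+|D)P(D) / P(+)
       = 0.04135850 / 0.14156000
       = 0.2922


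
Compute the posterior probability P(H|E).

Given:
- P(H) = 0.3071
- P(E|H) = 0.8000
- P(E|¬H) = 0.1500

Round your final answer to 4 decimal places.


Bayes' theorem: P(H|E) = P(E|H) × P(H) / P(E)

Step 1: Calculate P(E) using law of total probability
P(E) = P(E|H)P(H) + P(E|¬H)P(¬H)
     = 0.8000 × 0.3071 + 0.1500 × 0.6929
     = 0.24568000 + 0.10393500
     = 0.34961500

Step 2: Apply Bayes' theorem
P(H|E) = P(E|H) × P(H) / P(E)
       = 0.24568000 / 0.34961500
       = 0.7027


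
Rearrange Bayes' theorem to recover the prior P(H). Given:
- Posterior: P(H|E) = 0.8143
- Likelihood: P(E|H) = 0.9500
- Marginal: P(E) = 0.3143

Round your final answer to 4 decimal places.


From Bayes' theorem: P(H|E) = P(E|H) × P(H) / P(E)

Rearranging for P(H):
P(H) = P(H|E) × P(E) / P(E|H)
     = 0.8143 × 0.3143 / 0.9500
     = 0.25593449 / 0.9500
     = 0.2694


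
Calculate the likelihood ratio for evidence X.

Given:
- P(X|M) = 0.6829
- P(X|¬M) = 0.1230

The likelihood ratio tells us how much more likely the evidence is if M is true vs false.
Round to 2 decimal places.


Likelihood Ratio (LR) = P(X|M) / P(X|¬M)

LR = 0.6829 / 0.1230
   = 5.55

The evidence is 5.55 times more likely if M is true than if M is false.
LR > 1, so observing X raises the odds in favor of M.


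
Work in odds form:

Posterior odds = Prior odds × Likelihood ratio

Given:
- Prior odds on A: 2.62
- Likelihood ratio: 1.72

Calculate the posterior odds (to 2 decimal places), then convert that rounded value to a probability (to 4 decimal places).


Step 1: Calculate posterior odds
Posterior odds = Prior odds × LR
               = 2.62 × 1.72
               = 4.51

Step 2: Convert to probability
P(A|E) = Posterior odds / (1 + Posterior odds)
       = 4.51 / (1 + 4.51)
       = 4.51 / 5.51
       = 0.8185

The evidence increased P(A) from 0.7238 to 0.8185.


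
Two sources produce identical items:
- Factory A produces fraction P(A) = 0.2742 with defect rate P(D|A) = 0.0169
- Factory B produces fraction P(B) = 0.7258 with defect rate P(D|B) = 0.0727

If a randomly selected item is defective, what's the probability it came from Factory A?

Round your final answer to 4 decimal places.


Let A = from Factory A, D = defective

Given:
- P(A) = 0.2742, P(B) = 0.7258
- P(D|A) = 0.0169, P(D|B) = 0.0727

Step 1: Find P(D)
P(D) = P(D|A)P(A) + P(D|B)P(B)
     = 0.0169 × 0.2742 + 0.0727 × 0.7258
     = 0.00463398 + 0.05276566
     = 0.05739964

Step 2: Apply Bayes' theorem
P(A|D) = P(D|A)P(A) / P(D)
       = 0.00463398 / 0.05739964
       = 0.0807


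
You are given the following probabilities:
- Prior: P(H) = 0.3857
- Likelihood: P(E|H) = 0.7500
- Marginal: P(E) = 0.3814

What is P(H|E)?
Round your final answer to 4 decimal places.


Using Bayes' theorem:

P(H|E) = P(E|H) × P(H) / P(E)
       = 0.7500 × 0.3857 / 0.3814
       = 0.28927500 / 0.3814
       = 0.7585

The evidence strengthens our belief in H.
Prior: 0.3857 → Posterior: 0.7585


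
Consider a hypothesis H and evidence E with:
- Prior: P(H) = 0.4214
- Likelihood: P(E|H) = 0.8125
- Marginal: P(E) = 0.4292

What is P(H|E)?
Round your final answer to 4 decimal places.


Using Bayes' theorem:

P(H|E) = P(E|H) × P(H) / P(E)
       = 0.8125 × 0.4214 / 0.4292
       = 0.34238750 / 0.4292
       = 0.7977

The evidence strengthens our belief in H.
Prior: 0.4214 → Posterior: 0.7977


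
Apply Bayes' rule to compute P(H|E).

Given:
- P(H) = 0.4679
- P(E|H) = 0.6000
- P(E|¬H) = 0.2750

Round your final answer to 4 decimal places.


Bayes' theorem: P(H|E) = P(E|H) × P(H) / P(E)

Step 1: Calculate P(E) using law of total probability
P(E) = P(E|H)P(H) + P(E|¬H)P(¬H)
     = 0.6000 × 0.4679 + 0.2750 × 0.5321
     = 0.28074000 + 0.14632750
     = 0.42706750

Step 2: Apply Bayes' theorem
P(H|E) = P(E|H) × P(H) / P(E)
       = 0.28074000 / 0.42706750
       = 0.6574


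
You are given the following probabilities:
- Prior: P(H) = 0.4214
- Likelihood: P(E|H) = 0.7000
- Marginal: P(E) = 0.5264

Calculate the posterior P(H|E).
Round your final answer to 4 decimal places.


Using Bayes' theorem:

P(H|E) = P(E|H) × P(H) / P(E)
       = 0.7000 × 0.4214 / 0.5264
       = 0.29498000 / 0.5264
       = 0.5604

The evidence strengthens our belief in H.
Prior: 0.4214 → Posterior: 0.5604


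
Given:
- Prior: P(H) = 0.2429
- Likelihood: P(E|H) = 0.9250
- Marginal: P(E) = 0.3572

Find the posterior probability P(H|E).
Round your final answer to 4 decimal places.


Using Bayes' theorem:

P(H|E) = P(E|H) × P(H) / P(E)
       = 0.9250 × 0.2429 / 0.3572
       = 0.22468250 / 0.3572
       = 0.6290

The evidence strengthens our belief in H.
Prior: 0.2429 → Posterior: 0.6290


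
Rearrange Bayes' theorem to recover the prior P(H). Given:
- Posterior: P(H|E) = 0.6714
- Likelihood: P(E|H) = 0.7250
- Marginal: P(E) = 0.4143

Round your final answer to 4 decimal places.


From Bayes' theorem: P(H|E) = P(E|H) × P(H) / P(E)

Rearranging for P(H):
P(H) = P(H|E) × P(E) / P(E|H)
     = 0.6714 × 0.4143 / 0.7250
     = 0.27816102 / 0.7250
     = 0.3837


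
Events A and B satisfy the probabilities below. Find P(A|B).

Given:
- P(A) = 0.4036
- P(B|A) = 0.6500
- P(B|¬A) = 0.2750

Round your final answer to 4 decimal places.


Bayes' theorem: P(A|B) = P(B|A) × P(A) / P(B)

Step 1: Calculate P(B) using law of total probability
P(B) = P(B|A)P(A) + P(B|¬A)P(¬A)
     = 0.6500 × 0.4036 + 0.2750 × 0.5964
     = 0.26234000 + 0.16401000
     = 0.42635000

Step 2: Apply Bayes' theorem
P(A|B) = P(B|A) × P(A) / P(B)
       = 0.26234000 / 0.42635000
       = 0.6153


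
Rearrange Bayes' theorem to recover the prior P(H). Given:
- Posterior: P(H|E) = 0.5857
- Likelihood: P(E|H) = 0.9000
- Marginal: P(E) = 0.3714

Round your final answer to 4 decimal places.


From Bayes' theorem: P(H|E) = P(E|H) × P(H) / P(E)

Rearranging for P(H):
P(H) = P(H|E) × P(E) / P(E|H)
     = 0.5857 × 0.3714 / 0.9000
     = 0.21752898 / 0.9000
     = 0.2417


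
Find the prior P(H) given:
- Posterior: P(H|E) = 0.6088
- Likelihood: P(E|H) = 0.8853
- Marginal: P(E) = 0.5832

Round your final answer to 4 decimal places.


From Bayes' theorem: P(H|E) = P(E|H) × P(H) / P(E)

Rearranging for P(H):
P(H) = P(H|E) × P(E) / P(E|H)
     = 0.6088 × 0.5832 / 0.8853
     = 0.35505216 / 0.8853
     = 0.4011


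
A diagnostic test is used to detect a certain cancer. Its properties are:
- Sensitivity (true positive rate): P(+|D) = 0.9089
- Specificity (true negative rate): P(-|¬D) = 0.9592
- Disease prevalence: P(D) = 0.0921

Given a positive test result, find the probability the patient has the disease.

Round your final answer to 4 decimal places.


Let D = has disease, + = positive test

Given:
- P(D) = 0.0921 (prevalence)
- P(+|D) = 0.9089 (sensitivity)
- P(-|¬D) = 0.9592 (specificity)
- P(+|¬D) = 0.0408 (false positive rate = 1 - specificity)

Step 1: Find P(+)
P(+) = P(+|D)P(D) + P(+|¬D)P(¬D)
     = 0.9089 × 0.0921 + 0.0408 × 0.9079
     = 0.08370969 + 0.03704232
     = 0.12075201

Step 2: Apply Bayes' theorem for P(D|+)
P(D|+) = P(+|D)P(D) / P(+)
       = 0.08370969 / 0.12075201
       = 0.6932


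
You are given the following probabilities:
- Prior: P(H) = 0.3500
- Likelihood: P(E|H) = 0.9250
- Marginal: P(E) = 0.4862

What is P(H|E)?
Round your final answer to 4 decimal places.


Using Bayes' theorem:

P(H|E) = P(E|H) × P(H) / P(E)
       = 0.9250 × 0.3500 / 0.4862
       = 0.32375000 / 0.4862
       = 0.6659

The evidence strengthens our belief in H.
Prior: 0.3500 → Posterior: 0.6659


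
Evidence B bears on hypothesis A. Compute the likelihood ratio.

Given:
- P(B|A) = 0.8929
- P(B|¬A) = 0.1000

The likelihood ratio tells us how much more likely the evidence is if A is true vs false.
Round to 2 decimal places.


Likelihood Ratio (LR) = P(B|A) / P(B|¬A)

LR = 0.8929 / 0.1000
   = 8.93

The evidence is 8.93 times more likely if A is true than if A is false.
Since LR > 1, the evidence supports A over ¬A.


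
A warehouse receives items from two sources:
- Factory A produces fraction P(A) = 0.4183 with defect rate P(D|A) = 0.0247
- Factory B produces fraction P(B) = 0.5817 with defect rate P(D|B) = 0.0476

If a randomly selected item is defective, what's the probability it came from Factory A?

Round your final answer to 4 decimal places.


Let A = from Factory A, D = defective

Given:
- P(A) = 0.4183, P(B) = 0.5817
- P(D|A) = 0.0247, P(D|B) = 0.0476

Step 1: Find P(D)
P(D) = P(D|A)P(A) + P(D|B)P(B)
     = 0.0247 × 0.4183 + 0.0476 × 0.5817
     = 0.01033201 + 0.02768892
     = 0.03802093

Step 2: Apply Bayes' theorem
P(A|D) = P(D|A)P(A) / P(D)
       = 0.01033201 / 0.03802093
       = 0.2717


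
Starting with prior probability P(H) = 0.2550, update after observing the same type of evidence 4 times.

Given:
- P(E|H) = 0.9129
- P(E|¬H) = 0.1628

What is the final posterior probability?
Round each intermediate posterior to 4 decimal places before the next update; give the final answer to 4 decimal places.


Sequential Bayesian updating:

Initial prior: P(H) = 0.2550

Update 1:
  P(E) = 0.9129 × 0.2550 + 0.1628 × 0.7450 = 0.23278950 + 0.12128600 = 0.35407550
  P(H|E) = 0.23278950 / 0.35407550 = 0.6575

Update 2:
  P(E) = 0.9129 × 0.6575 + 0.1628 × 0.3425 = 0.60023175 + 0.05575900 = 0.65599075
  P(H|E) = 0.60023175 / 0.65599075 = 0.9150

Update 3:
  P(E) = 0.9129 × 0.9150 + 0.1628 × 0.0850 = 0.83530350 + 0.01383800 = 0.84914150
  P(H|E) = 0.83530350 / 0.84914150 = 0.9837

Update 4:
  P(E) = 0.9129 × 0.9837 + 0.1628 × 0.0163 = 0.89801973 + 0.00265364 = 0.90067337
  P(H|E) = 0.89801973 / 0.90067337 = 0.9971

Final posterior: 0.9971


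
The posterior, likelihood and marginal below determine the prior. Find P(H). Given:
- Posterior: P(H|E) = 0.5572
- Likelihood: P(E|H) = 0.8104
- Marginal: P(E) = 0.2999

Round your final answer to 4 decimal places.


From Bayes' theorem: P(H|E) = P(E|H) × P(H) / P(E)

Rearranging for P(H):
P(H) = P(H|E) × P(E) / P(E|H)
     = 0.5572 × 0.2999 / 0.8104
     = 0.16710428 / 0.8104
     = 0.2062


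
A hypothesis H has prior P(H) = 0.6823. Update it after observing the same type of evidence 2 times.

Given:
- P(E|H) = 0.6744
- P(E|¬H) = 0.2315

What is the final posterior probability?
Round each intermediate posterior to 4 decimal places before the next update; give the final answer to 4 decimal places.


Sequential Bayesian updating:

Initial prior: P(H) = 0.6823

Update 1:
  P(E) = 0.6744 × 0.6823 + 0.2315 × 0.3177 = 0.46014312 + 0.07354755 = 0.53369067
  P(H|E) = 0.46014312 / 0.53369067 = 0.8622

Update 2:
  P(E) = 0.6744 × 0.8622 + 0.2315 × 0.1378 = 0.58146768 + 0.03190070 = 0.61336838
  P(H|E) = 0.58146768 / 0.61336838 = 0.9480

Final posterior: 0.9480


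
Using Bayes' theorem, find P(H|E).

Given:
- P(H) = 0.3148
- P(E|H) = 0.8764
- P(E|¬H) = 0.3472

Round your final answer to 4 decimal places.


Bayes' theorem: P(H|E) = P(E|H) × P(H) / P(E)

Step 1: Calculate P(E) using law of total probability
P(E) = P(E|H)P(H) + P(E|¬H)P(¬H)
     = 0.8764 × 0.3148 + 0.3472 × 0.6852
     = 0.27589072 + 0.23790144
     = 0.51379216

Step 2: Apply Bayes' theorem
P(H|E) = P(E|H) × P(H) / P(E)
       = 0.27589072 / 0.51379216
       = 0.5370


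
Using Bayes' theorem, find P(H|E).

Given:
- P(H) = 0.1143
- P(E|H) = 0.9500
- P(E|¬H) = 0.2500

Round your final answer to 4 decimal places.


Bayes' theorem: P(H|E) = P(E|H) × P(H) / P(E)

Step 1: Calculate P(E) using law of total probability
P(E) = P(E|H)P(H) + P(E|¬H)P(¬H)
     = 0.9500 × 0.1143 + 0.2500 × 0.8857
     = 0.10858500 + 0.22142500
     = 0.33001000

Step 2: Apply Bayes' theorem
P(H|E) = P(E|H) × P(H) / P(E)
       = 0.10858500 / 0.33001000
       = 0.3290


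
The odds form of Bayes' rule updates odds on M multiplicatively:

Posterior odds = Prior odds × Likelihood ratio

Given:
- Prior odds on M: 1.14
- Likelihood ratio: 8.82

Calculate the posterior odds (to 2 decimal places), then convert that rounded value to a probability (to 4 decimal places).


Step 1: Calculate posterior odds
Posterior odds = Prior odds × LR
               = 1.14 × 8.82
               = 10.05

Step 2: Convert to probability
P(M|E) = Posterior odds / (1 + Posterior odds)
       = 10.05 / (1 + 10.05)
       = 10.05 / 11.05
       = 0.9095

The evidence increased P(M) from 0.5327 to 0.9095.


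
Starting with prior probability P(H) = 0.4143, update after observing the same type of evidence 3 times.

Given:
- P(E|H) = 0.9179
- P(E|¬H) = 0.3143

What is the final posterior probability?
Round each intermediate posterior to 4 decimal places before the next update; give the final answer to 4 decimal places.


Sequential Bayesian updating:

Initial prior: P(H) = 0.4143

Update 1:
  P(E) = 0.9179 × 0.4143 + 0.3143 × 0.5857 = 0.38028597 + 0.18408551 = 0.56437148
  P(H|E) = 0.38028597 / 0.56437148 = 0.6738

Update 2:
  P(E) = 0.9179 × 0.6738 + 0.3143 × 0.3262 = 0.61848102 + 0.10252466 = 0.72100568
  P(H|E) = 0.61848102 / 0.72100568 = 0.8578

Update 3:
  P(E) = 0.9179 × 0.8578 + 0.3143 × 0.1422 = 0.78737462 + 0.04469346 = 0.83206808
  P(H|E) = 0.78737462 / 0.83206808 = 0.9463

Final posterior: 0.9463


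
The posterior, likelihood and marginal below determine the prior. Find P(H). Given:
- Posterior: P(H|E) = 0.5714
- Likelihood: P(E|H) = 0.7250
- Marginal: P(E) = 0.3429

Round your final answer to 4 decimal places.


From Bayes' theorem: P(H|E) = P(E|H) × P(H) / P(E)

Rearranging for P(H):
P(H) = P(H|E) × P(E) / P(E|H)
     = 0.5714 × 0.3429 / 0.7250
     = 0.19593306 / 0.7250
     = 0.2703


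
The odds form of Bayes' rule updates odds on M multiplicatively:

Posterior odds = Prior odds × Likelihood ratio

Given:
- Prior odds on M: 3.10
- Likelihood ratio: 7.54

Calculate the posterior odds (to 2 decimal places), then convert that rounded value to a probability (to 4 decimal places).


Step 1: Calculate posterior odds
Posterior odds = Prior odds × LR
               = 3.10 × 7.54
               = 23.37

Step 2: Convert to probability
P(M|E) = Posterior odds / (1 + Posterior odds)
       = 23.37 / (1 + 23.37)
       = 23.37 / 24.37
       = 0.9590

The evidence increased P(M) from 0.7561 to 0.9590.


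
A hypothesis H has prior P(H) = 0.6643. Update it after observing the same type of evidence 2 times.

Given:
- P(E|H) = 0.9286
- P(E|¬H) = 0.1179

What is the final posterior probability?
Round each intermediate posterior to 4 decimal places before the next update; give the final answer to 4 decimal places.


Sequential Bayesian updating:

Initial prior: P(H) = 0.6643

Update 1:
  P(E) = 0.9286 × 0.6643 + 0.1179 × 0.3357 = 0.61686898 + 0.03957903 = 0.65644801
  P(H|E) = 0.61686898 / 0.65644801 = 0.9397

Update 2:
  P(E) = 0.9286 × 0.9397 + 0.1179 × 0.0603 = 0.87260542 + 0.00710937 = 0.87971479
  P(H|E) = 0.87260542 / 0.87971479 = 0.9919

Final posterior: 0.9919


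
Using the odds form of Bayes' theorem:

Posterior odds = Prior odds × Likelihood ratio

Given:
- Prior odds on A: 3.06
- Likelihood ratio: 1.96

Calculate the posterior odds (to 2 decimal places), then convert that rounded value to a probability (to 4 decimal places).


Step 1: Calculate posterior odds
Posterior odds = Prior odds × LR
               = 3.06 × 1.96
               = 6.00

Step 2: Convert to probability
P(A|E) = Posterior odds / (1 + Posterior odds)
       = 6.00 / (1 + 6.00)
       = 6.00 / 7.00
       = 0.8571

The evidence increased P(A) from 0.7537 to 0.8571.


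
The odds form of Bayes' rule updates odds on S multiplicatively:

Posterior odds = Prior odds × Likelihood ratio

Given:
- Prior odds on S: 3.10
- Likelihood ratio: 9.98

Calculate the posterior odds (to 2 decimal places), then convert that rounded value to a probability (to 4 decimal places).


Step 1: Calculate posterior odds
Posterior odds = Prior odds × LR
               = 3.10 × 9.98
               = 30.94

Step 2: Convert to probability
P(S|E) = Posterior odds / (1 + Posterior odds)
       = 30.94 / (1 + 30.94)
       = 30.94 / 31.94
       = 0.9687

The evidence increased P(S) from 0.7561 to 0.9687.


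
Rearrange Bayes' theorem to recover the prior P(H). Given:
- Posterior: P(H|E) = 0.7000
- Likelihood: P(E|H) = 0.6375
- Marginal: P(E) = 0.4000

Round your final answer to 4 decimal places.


From Bayes' theorem: P(H|E) = P(E|H) × P(H) / P(E)

Rearranging for P(H):
P(H) = P(H|E) × P(E) / P(E|H)
     = 0.7000 × 0.4000 / 0.6375
     = 0.28000000 / 0.6375
     = 0.4392


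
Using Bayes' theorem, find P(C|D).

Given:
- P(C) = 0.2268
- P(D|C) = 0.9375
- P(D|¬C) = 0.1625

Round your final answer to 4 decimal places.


Bayes' theorem: P(C|D) = P(D|C) × P(C) / P(D)

Step 1: Calculate P(D) using law of total probability
P(D) = P(D|C)P(C) + P(D|¬C)P(¬C)
     = 0.9375 × 0.2268 + 0.1625 × 0.7732
     = 0.21262500 + 0.12564500
     = 0.33827000

Step 2: Apply Bayes' theorem
P(C|D) = P(D|C) × P(C) / P(D)
       = 0.21262500 / 0.33827000
       = 0.6286


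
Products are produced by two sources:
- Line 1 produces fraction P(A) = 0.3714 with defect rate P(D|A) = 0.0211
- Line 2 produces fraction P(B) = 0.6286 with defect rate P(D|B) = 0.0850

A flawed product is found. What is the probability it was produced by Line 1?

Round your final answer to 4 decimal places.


Let A = from Line 1, D = flawed

Given:
- P(A) = 0.3714, P(B) = 0.6286
- P(D|A) = 0.0211, P(D|B) = 0.0850

Step 1: Find P(D)
P(D) = P(D|A)P(A) + P(D|B)P(B)
     = 0.0211 × 0.3714 + 0.0850 × 0.6286
     = 0.00783654 + 0.05343100
     = 0.06126754

Step 2: Apply Bayes' theorem
P(A|D) = P(D|A)P(A) / P(D)
       = 0.00783654 / 0.06126754
       = 0.1279


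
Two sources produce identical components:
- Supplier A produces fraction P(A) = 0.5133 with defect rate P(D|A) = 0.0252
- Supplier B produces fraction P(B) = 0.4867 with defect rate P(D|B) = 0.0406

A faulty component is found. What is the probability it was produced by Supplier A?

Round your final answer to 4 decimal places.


Let A = from Supplier A, D = faulty

Given:
- P(A) = 0.5133, P(B) = 0.4867
- P(D|A) = 0.0252, P(D|B) = 0.0406

Step 1: Find P(D)
P(D) = P(D|A)P(A) + P(D|B)P(B)
     = 0.0252 × 0.5133 + 0.0406 × 0.4867
     = 0.01293516 + 0.01976002
     = 0.03269518

Step 2: Apply Bayes' theorem
P(A|D) = P(D|A)P(A) / P(D)
       = 0.01293516 / 0.03269518
       = 0.3956


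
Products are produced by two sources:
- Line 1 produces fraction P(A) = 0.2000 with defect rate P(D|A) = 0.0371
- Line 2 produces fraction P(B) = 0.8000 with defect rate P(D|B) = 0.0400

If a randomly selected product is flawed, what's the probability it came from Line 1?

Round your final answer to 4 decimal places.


Let A = from Line 1, D = flawed

Given:
- P(A) = 0.2000, P(B) = 0.8000
- P(D|A) = 0.0371, P(D|B) = 0.0400

Step 1: Find P(D)
P(D) = P(D|A)P(A) + P(D|B)P(B)
     = 0.0371 × 0.2000 + 0.0400 × 0.8000
     = 0.00742000 + 0.03200000
     = 0.03942000

Step 2: Apply Bayes' theorem
P(A|D) = P(D|A)P(A) / P(D)
       = 0.00742000 / 0.03942000
       = 0.1882


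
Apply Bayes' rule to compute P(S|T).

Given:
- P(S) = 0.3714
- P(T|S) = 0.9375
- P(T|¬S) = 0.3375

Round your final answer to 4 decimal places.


Bayes' theorem: P(S|T) = P(T|S) × P(S) / P(T)

Step 1: Calculate P(T) using law of total probability
P(T) = P(T|S)P(S) + P(T|¬S)P(¬S)
     = 0.9375 × 0.3714 + 0.3375 × 0.6286
     = 0.34818750 + 0.21215250
     = 0.56034000

Step 2: Apply Bayes' theorem
P(S|T) = P(T|S) × P(S) / P(T)
       = 0.34818750 / 0.56034000
       = 0.6214


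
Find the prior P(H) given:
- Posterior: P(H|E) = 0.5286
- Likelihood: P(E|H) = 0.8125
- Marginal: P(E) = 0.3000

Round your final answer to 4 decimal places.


From Bayes' theorem: P(H|E) = P(E|H) × P(H) / P(E)

Rearranging for P(H):
P(H) = P(H|E) × P(E) / P(E|H)
     = 0.5286 × 0.3000 / 0.8125
     = 0.15858000 / 0.8125
     = 0.1952


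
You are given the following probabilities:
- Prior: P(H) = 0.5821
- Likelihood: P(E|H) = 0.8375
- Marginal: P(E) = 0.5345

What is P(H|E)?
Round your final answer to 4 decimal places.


Using Bayes' theorem:

P(H|E) = P(E|H) × P(H) / P(E)
       = 0.8375 × 0.5821 / 0.5345
       = 0.48750875 / 0.5345
       = 0.9121

The evidence strengthens our belief in H.
Prior: 0.5821 → Posterior: 0.9121


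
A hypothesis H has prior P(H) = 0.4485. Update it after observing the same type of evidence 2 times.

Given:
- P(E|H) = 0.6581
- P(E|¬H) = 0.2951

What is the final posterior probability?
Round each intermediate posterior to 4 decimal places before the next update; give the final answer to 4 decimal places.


Sequential Bayesian updating:

Initial prior: P(H) = 0.4485

Update 1:
  P(E) = 0.6581 × 0.4485 + 0.2951 × 0.5515 = 0.29515785 + 0.16274765 = 0.45790550
  P(H|E) = 0.29515785 / 0.45790550 = 0.6446

Update 2:
  P(E) = 0.6581 × 0.6446 + 0.2951 × 0.3554 = 0.42421126 + 0.10487854 = 0.52908980
  P(H|E) = 0.42421126 / 0.52908980 = 0.8018

Final posterior: 0.8018


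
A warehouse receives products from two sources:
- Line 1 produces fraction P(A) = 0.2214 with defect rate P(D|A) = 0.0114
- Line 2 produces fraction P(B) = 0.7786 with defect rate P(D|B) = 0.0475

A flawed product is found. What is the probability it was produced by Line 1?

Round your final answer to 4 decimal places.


Let A = from Line 1, D = flawed

Given:
- P(A) = 0.2214, P(B) = 0.7786
- P(D|A) = 0.0114, P(D|B) = 0.0475

Step 1: Find P(D)
P(D) = P(D|A)P(A) + P(D|B)P(B)
     = 0.0114 × 0.2214 + 0.0475 × 0.7786
     = 0.00252396 + 0.03698350
     = 0.03950746

Step 2: Apply Bayes' theorem
P(A|D) = P(D|A)P(A) / P(D)
       = 0.00252396 / 0.03950746
       = 0.0639


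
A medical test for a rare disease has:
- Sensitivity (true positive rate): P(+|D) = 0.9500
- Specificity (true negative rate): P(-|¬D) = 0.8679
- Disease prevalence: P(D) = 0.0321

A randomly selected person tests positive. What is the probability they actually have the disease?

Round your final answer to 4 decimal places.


Let D = has disease, + = positive test

Given:
- P(D) = 0.0321 (prevalence)
- P(+|D) = 0.9500 (sensitivity)
- P(-|¬D) = 0.8679 (specificity)
- P(+|¬D) = 0.1321 (false positive rate = 1 - specificity)

Step 1: Find P(+)
P(+) = P(+|D)P(D) + P(+|¬D)P(¬D)
     = 0.9500 × 0.0321 + 0.1321 × 0.9679
     = 0.03049500 + 0.12785959
     = 0.15835459

Step 2: Apply Bayes' theorem for P(D|+)
P(D|+) = P(+|D)P(D) / P(+)
       = 0.03049500 / 0.15835459
       = 0.1926


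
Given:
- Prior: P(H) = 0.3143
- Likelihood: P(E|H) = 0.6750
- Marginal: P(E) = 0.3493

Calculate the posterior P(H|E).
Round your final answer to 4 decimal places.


Using Bayes' theorem:

P(H|E) = P(E|H) × P(H) / P(E)
       = 0.6750 × 0.3143 / 0.3493
       = 0.21215250 / 0.3493
       = 0.6074

The evidence strengthens our belief in H.
Prior: 0.3143 → Posterior: 0.6074


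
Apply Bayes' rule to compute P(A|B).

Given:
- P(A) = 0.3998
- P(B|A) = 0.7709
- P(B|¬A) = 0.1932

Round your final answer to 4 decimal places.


Bayes' theorem: P(A|B) = P(B|A) × P(A) / P(B)

Step 1: Calculate P(B) using law of total probability
P(B) = P(B|A)P(A) + P(B|¬A)P(¬A)
     = 0.7709 × 0.3998 + 0.1932 × 0.6002
     = 0.30820582 + 0.11595864
     = 0.42416446

Step 2: Apply Bayes' theorem
P(A|B) = P(B|A) × P(A) / P(B)
       = 0.30820582 / 0.42416446
       = 0.7266


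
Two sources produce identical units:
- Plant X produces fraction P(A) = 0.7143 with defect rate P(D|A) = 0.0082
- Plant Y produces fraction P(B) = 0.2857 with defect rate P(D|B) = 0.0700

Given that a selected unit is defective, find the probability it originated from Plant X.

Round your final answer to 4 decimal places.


Let A = from Plant X, D = defective

Given:
- P(A) = 0.7143, P(B) = 0.2857
- P(D|A) = 0.0082, P(D|B) = 0.0700

Step 1: Find P(D)
P(D) = P(D|A)P(A) + P(D|B)P(B)
     = 0.0082 × 0.7143 + 0.0700 × 0.2857
     = 0.00585726 + 0.01999900
     = 0.02585626

Step 2: Apply Bayes' theorem
P(A|D) = P(D|A)P(A) / P(D)
       = 0.00585726 / 0.02585626
       = 0.2265


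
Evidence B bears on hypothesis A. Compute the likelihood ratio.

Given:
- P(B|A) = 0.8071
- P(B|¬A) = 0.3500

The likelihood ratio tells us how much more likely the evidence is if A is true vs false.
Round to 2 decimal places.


Likelihood Ratio (LR) = P(B|A) / P(B|¬A)

LR = 0.8071 / 0.3500
   = 2.31

The evidence is 2.31 times more likely if A is true than if A is false.
Since LR > 1, the evidence supports A over ¬A.


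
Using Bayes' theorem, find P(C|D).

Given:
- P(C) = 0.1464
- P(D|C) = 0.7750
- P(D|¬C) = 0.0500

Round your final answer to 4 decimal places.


Bayes' theorem: P(C|D) = P(D|C) × P(C) / P(D)

Step 1: Calculate P(D) using law of total probability
P(D) = P(D|C)P(C) + P(D|¬C)P(¬C)
     = 0.7750 × 0.1464 + 0.0500 × 0.8536
     = 0.11346000 + 0.04268000
     = 0.15614000

Step 2: Apply Bayes' theorem
P(C|D) = P(D|C) × P(C) / P(D)
       = 0.11346000 / 0.15614000
       = 0.7267


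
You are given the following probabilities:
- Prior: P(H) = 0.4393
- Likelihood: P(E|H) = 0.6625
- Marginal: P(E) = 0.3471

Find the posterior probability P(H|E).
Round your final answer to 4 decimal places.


Using Bayes' theorem:

P(H|E) = P(E|H) × P(H) / P(E)
       = 0.6625 × 0.4393 / 0.3471
       = 0.29103625 / 0.3471
       = 0.8385

The evidence strengthens our belief in H.
Prior: 0.4393 → Posterior: 0.8385


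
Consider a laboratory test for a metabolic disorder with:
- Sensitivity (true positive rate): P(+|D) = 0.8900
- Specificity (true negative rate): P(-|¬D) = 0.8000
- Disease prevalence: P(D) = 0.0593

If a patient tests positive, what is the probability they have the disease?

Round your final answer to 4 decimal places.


Let D = has disease, + = positive test

Given:
- P(D) = 0.0593 (prevalence)
- P(+|D) = 0.8900 (sensitivity)
- P(-|¬D) = 0.8000 (specificity)
- P(+|¬D) = 0.2000 (false positive rate = 1 - specificity)

Step 1: Find P(+)
P(+) = P(+|D)P(D) + P(+|¬D)P(¬D)
     = 0.8900 × 0.0593 + 0.2000 × 0.9407
     = 0.05277700 + 0.18814000
     = 0.24091700

Step 2: Apply Bayes' theorem for P(D|+)
P(D|+) = P(+|D)P(D) / P(+)
       = 0.05277700 / 0.24091700
       = 0.2191


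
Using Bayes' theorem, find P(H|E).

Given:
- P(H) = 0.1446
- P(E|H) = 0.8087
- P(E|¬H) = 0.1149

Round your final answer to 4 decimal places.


Bayes' theorem: P(H|E) = P(E|H) × P(H) / P(E)

Step 1: Calculate P(E) using law of total probability
P(E) = P(E|H)P(H) + P(E|¬H)P(¬H)
     = 0.8087 × 0.1446 + 0.1149 × 0.8554
     = 0.11693802 + 0.09828546
     = 0.21522348

Step 2: Apply Bayes' theorem
P(H|E) = P(E|H) × P(H) / P(E)
       = 0.11693802 / 0.21522348
       = 0.5433


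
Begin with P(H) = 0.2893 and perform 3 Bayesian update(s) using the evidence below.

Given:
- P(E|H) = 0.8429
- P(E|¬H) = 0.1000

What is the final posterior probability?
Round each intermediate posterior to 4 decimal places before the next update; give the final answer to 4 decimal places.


Sequential Bayesian updating:

Initial prior: P(H) = 0.2893

Update 1:
  P(E) = 0.8429 × 0.2893 + 0.1000 × 0.7107 = 0.24385097 + 0.07107000 = 0.31492097
  P(H|E) = 0.24385097 / 0.31492097 = 0.7743

Update 2:
  P(E) = 0.8429 × 0.7743 + 0.1000 × 0.2257 = 0.65265747 + 0.02257000 = 0.67522747
  P(H|E) = 0.65265747 / 0.67522747 = 0.9666

Update 3:
  P(E) = 0.8429 × 0.9666 + 0.1000 × 0.0334 = 0.81474714 + 0.00334000 = 0.81808714
  P(H|E) = 0.81474714 / 0.81808714 = 0.9959

Final posterior: 0.9959


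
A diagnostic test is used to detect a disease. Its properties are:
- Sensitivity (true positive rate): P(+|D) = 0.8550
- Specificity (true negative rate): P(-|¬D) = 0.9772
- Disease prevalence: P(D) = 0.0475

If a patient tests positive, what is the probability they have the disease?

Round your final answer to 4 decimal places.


Let D = has disease, + = positive test

Given:
- P(D) = 0.0475 (prevalence)
- P(+|D) = 0.8550 (sensitivity)
- P(-|¬D) = 0.9772 (specificity)
- P(+|¬D) = 0.0228 (false positive rate = 1 - specificity)

Step 1: Find P(+)
P(+) = P(+|D)P(D) + P(+|¬D)P(¬D)
     = 0.8550 × 0.0475 + 0.0228 × 0.9525
     = 0.04061250 + 0.02171700
     = 0.06232950

Step 2: Apply Bayes' theorem for P(D|+)
P(D|+) = P(+|D)P(D) / P(+)
       = 0.04061250 / 0.06232950
       = 0.6516


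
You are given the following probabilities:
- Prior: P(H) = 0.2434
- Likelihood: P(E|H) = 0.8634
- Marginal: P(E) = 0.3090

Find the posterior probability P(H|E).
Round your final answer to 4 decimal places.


Using Bayes' theorem:

P(H|E) = P(E|H) × P(H) / P(E)
       = 0.8634 × 0.2434 / 0.3090
       = 0.21015156 / 0.3090
       = 0.6801

The evidence strengthens our belief in H.
Prior: 0.2434 → Posterior: 0.6801


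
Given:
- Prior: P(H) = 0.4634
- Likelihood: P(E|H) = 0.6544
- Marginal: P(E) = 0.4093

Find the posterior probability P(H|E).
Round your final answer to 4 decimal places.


Using Bayes' theorem:

P(H|E) = P(E|H) × P(H) / P(E)
       = 0.6544 × 0.4634 / 0.4093
       = 0.30324896 / 0.4093
       = 0.7409

The evidence strengthens our belief in H.
Prior: 0.4634 → Posterior: 0.7409


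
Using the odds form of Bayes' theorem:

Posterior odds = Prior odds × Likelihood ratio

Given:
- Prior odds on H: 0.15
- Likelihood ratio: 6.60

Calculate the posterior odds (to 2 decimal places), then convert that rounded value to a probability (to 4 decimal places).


Step 1: Calculate posterior odds
Posterior odds = Prior odds × LR
               = 0.15 × 6.60
               = 0.99

Step 2: Convert to probability
P(H|E) = Posterior odds / (1 + Posterior odds)
       = 0.99 / (1 + 0.99)
       = 0.99 / 1.99
       = 0.4975

The evidence increased P(H) from 0.1304 to 0.4975.


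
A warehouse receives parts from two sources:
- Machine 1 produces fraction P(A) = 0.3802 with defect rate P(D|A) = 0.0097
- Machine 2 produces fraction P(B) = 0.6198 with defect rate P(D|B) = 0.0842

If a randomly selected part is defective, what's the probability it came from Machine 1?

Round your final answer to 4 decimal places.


Let A = from Machine 1, D = defective

Given:
- P(A) = 0.3802, P(B) = 0.6198
- P(D|A) = 0.0097, P(D|B) = 0.0842

Step 1: Find P(D)
P(D) = P(D|A)P(A) + P(D|B)P(B)
     = 0.0097 × 0.3802 + 0.0842 × 0.6198
     = 0.00368794 + 0.05218716
     = 0.05587510

Step 2: Apply Bayes' theorem
P(A|D) = P(D|A)P(A) / P(D)
       = 0.00368794 / 0.05587510
       = 0.0660


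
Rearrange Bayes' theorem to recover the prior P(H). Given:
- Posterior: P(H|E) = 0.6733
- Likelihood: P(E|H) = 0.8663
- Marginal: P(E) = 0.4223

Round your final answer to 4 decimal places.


From Bayes' theorem: P(H|E) = P(E|H) × P(H) / P(E)

Rearranging for P(H):
P(H) = P(H|E) × P(E) / P(E|H)
     = 0.6733 × 0.4223 / 0.8663
     = 0.28433459 / 0.8663
     = 0.3282


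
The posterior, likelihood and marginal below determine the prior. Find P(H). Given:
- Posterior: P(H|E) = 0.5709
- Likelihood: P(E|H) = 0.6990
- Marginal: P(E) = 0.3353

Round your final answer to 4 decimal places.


From Bayes' theorem: P(H|E) = P(E|H) × P(H) / P(E)

Rearranging for P(H):
P(H) = P(H|E) × P(E) / P(E|H)
     = 0.5709 × 0.3353 / 0.6990
     = 0.19142277 / 0.6990
     = 0.2739


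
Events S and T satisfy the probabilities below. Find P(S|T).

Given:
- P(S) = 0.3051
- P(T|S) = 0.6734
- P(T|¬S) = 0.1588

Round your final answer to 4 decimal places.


Bayes' theorem: P(S|T) = P(T|S) × P(S) / P(T)

Step 1: Calculate P(T) using law of total probability
P(T) = P(T|S)P(S) + P(T|¬S)P(¬S)
     = 0.6734 × 0.3051 + 0.1588 × 0.6949
     = 0.20545434 + 0.11035012
     = 0.31580446

Step 2: Apply Bayes' theorem
P(S|T) = P(T|S) × P(S) / P(T)
       = 0.20545434 / 0.31580446
       = 0.6506


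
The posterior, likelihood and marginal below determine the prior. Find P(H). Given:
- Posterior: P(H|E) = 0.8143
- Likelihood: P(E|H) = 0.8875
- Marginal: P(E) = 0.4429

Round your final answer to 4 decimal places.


From Bayes' theorem: P(H|E) = P(E|H) × P(H) / P(E)

Rearranging for P(H):
P(H) = P(H|E) × P(E) / P(E|H)
     = 0.8143 × 0.4429 / 0.8875
     = 0.36065347 / 0.8875
     = 0.4064


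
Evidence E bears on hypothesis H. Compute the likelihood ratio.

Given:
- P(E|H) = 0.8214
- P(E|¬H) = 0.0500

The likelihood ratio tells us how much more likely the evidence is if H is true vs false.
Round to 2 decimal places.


Likelihood Ratio (LR) = P(E|H) / P(E|¬H)

LR = 0.8214 / 0.0500
   = 16.43

The evidence is 16.43 times more likely if H is true than if H is false.
LR > 1, so observing E raises the odds in favor of H.


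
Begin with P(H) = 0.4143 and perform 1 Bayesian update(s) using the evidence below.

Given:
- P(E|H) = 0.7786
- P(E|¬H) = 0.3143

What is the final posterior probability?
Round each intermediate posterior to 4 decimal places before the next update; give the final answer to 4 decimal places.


Sequential Bayesian updating:

Initial prior: P(H) = 0.4143

Update 1:
  P(E) = 0.7786 × 0.4143 + 0.3143 × 0.5857 = 0.32257398 + 0.18408551 = 0.50665949
  P(H|E) = 0.32257398 / 0.50665949 = 0.6367

Final posterior: 0.6367
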